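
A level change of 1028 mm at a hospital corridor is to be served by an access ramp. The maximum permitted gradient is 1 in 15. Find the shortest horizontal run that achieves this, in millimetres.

Run = rise × 15 = 1028 × 15 = 15420 mm.

15420 mm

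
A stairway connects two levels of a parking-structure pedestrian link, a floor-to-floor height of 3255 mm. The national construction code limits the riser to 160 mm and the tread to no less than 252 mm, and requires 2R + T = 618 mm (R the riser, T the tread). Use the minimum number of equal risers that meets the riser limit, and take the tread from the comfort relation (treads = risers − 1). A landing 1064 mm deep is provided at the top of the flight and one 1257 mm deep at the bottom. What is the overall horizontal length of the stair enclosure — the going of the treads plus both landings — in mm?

3255 / 160 = 20.34, so 21 risers are needed.
Each riser is 3255/21 = 155 mm (≤ 160 mm).
Tread T = 618 − 2 × 155 = 308 mm (≥ 252 mm).
Going = (21 − 1) × 308 = 6160 mm.
Enclosure = 6160 + 1064 + 1257 = 8481 mm.

8481 mm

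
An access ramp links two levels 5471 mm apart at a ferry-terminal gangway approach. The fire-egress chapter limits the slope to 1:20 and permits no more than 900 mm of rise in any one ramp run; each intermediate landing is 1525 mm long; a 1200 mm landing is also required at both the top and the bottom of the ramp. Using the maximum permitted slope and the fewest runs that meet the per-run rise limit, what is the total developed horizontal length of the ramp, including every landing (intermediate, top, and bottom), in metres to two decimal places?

⌈5471/900⌉ = 7 ramp runs. That means 6 intermediate landings.
Ramp run (horizontal) at 1:20: 5471 × 20 = 109420 mm.
Intermediate landings: 6 × 1525 = 9150 mm.
Top and bottom landings: 2 × 1200 = 2400 mm.
Total = 109420 + 9150 + 2400 = 120970 mm.
= 120.97 m.

120.97 m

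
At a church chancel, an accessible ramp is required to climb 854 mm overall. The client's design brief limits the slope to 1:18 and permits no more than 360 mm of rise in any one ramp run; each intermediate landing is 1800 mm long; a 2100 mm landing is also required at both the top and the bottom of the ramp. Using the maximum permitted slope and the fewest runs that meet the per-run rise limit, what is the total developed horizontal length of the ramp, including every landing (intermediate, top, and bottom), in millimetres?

854 / 360 = 2.372 → round up to 3 ramp runs. That means 2 intermediate landings.
Ramp run (horizontal) at 1:18: 854 × 18 = 15372 mm.
Intermediate landings: 2 × 1800 = 3600 mm.
Top and bottom landings: 2 × 2100 = 4200 mm.
Total = 15372 + 3600 + 4200 = 23172 mm.

23172 mm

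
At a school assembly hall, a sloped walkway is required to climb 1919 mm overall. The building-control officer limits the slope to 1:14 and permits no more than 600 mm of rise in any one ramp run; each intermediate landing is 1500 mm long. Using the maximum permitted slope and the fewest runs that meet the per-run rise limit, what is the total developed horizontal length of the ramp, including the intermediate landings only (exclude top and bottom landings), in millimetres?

1919 / 600 = 3.20, so 4 ramp runs are needed. That means 3 intermediate landings.
Horizontal run for 1919 mm of rise at 1:14 is 1919 × 14 = 26866 mm.
Intermediate landings: 3 × 1500 = 4500 mm.
Total developed length = 26866 + 4500 = 31366 mm.

31366 mm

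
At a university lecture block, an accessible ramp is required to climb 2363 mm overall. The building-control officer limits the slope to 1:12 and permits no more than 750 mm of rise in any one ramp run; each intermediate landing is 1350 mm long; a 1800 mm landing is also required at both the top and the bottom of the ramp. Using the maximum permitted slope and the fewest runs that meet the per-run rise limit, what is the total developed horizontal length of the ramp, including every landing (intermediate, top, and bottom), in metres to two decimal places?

At most 750 each: 2363/750 = 3.15, giving 4 ramp runs. That means 3 intermediate landings.
Ramp run (horizontal) at 1:12: 2363 × 12 = 28356 mm.
3 intermediate landings contribute 3 × 1350 = 4050 mm.
Top and bottom landings: 2 × 1800 = 3600 mm.
Total = 28356 + 4050 + 3600 = 36006 mm.
= 36.01 m.

36.01 m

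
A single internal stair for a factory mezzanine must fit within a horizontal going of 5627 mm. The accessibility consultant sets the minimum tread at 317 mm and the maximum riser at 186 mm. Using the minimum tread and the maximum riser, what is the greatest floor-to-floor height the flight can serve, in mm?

5627 / 317 = 17.75, so 17 treads fit.
Risers = treads + 1 = 18.
Maximum height = 18 × 186 = 3348 mm.

3348 mm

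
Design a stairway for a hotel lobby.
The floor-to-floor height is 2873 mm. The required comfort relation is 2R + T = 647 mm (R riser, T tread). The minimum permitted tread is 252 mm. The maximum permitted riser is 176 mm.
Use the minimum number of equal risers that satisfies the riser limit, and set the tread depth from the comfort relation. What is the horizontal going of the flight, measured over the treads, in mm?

4944 mm

2873 / 176 = 16.324 → round up to 17 risers.
Each riser is 2873/17 = 169 mm (≤ 176 mm).
From 2R + T = 647: T = 647 − 338 = 309 mm.
Treads = 17 − 1 = 16; going = 16 × 309 = 4944 mm.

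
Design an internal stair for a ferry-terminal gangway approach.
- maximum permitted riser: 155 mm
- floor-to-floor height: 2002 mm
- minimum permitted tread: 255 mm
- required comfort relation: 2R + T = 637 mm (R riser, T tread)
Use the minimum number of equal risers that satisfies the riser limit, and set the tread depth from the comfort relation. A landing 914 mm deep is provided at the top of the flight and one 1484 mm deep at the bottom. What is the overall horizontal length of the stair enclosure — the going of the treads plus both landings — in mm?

6346 mm

At most 155 each: 2002/155 = 12.92, giving 13 risers.
Each riser is 2002/13 = 154 mm (≤ 155 mm).
Tread T = 637 − 2 × 154 = 329 mm (≥ 255 mm).
Treads = 13 − 1 = 12; going = 12 × 329 = 3948 mm.
Enclosure = 3948 + 914 + 1484 = 6346 mm.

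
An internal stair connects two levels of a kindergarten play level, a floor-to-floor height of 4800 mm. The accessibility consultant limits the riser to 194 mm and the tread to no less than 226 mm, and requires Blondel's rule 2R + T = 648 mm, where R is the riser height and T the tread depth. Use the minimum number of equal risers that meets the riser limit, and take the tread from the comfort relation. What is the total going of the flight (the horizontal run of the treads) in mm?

6336 mm

⌈4800/194⌉ = 25 risers.
Riser R = 4800 / 25 = 192 mm, within the 194 mm limit.
From 2R + T = 648: T = 648 − 384 = 264 mm.
Treads = 25 − 1 = 24; going = 24 × 264 = 6336 mm.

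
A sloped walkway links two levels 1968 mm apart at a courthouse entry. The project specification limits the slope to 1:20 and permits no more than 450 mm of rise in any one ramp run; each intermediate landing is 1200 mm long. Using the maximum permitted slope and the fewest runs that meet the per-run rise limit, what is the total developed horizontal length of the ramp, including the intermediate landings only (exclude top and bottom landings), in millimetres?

44160 mm

1968 / 450 = 4.37, so 5 ramp runs are needed. That means 4 intermediate landings.
Horizontal run for 1968 mm of rise at 1:20 is 1968 × 20 = 39360 mm.
Intermediate landings: 4 × 1200 = 4800 mm.
Total developed length = 39360 + 4800 = 44160 mm.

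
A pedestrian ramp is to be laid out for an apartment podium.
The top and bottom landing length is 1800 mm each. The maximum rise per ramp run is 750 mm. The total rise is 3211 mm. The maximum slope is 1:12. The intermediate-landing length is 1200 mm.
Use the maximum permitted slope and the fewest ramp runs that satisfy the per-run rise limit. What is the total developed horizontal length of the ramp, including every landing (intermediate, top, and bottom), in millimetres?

46932 mm

3211 / 750 = 4.28, so 5 ramp runs are needed. That means 4 intermediate landings.
Horizontal run for 3211 mm of rise at 1:12 is 3211 × 12 = 38532 mm.
Intermediate landings: 4 × 1200 = 4800 mm.
Top and bottom landings: 2 × 1800 = 3600 mm.
Total = 38532 + 4800 + 3600 = 46932 mm.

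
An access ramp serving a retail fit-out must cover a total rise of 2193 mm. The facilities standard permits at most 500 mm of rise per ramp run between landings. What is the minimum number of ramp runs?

⌈2193/500⌉ = 5 ramp runs.

5 runs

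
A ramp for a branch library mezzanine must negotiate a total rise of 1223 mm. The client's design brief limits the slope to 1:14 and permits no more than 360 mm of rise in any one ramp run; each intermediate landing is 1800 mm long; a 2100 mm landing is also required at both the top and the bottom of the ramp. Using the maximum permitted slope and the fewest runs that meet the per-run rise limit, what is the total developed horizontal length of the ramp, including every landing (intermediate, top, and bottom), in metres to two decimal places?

26.72 m

1223 / 360 = 3.397 → round up to 4 ramp runs. That means 3 intermediate landings.
Ramp run (horizontal) at 1:14: 1223 × 14 = 17122 mm.
Intermediate landings: 3 × 1800 = 5400 mm.
Top and bottom landings: 2 × 2100 = 4200 mm.
Total = 17122 + 5400 + 4200 = 26722 mm.
= 26.72 m.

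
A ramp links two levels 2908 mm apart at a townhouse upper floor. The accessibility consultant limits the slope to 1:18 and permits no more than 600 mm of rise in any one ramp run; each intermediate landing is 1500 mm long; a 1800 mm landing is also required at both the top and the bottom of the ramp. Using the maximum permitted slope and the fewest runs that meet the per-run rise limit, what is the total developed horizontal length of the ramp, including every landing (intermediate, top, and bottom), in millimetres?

2908 / 600 = 4.85, so 5 ramp runs are needed. That means 4 intermediate landings.
Ramp run (horizontal) at 1:18: 2908 × 18 = 52344 mm.
Intermediate landings: 4 × 1500 = 6000 mm.
Top and bottom landings: 2 × 1800 = 3600 mm.
Total = 52344 + 6000 + 3600 = 61944 mm.

61944 mm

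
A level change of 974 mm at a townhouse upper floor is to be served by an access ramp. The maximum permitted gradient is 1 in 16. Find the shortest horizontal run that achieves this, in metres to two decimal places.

15.58 m

At 1:16 the run is 16 × 974 = 15584 mm.
15584 mm = 15.58 m.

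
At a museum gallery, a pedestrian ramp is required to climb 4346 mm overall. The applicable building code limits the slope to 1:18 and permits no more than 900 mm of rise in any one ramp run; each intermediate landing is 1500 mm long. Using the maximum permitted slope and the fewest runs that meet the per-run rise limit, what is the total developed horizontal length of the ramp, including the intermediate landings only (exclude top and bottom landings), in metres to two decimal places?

84.23 m

4346 / 900 = 4.829 → round up to 5 ramp runs. That means 4 intermediate landings.
Ramp run (horizontal) at 1:18: 4346 × 18 = 78228 mm.
Intermediate landings: 4 × 1500 = 6000 mm.
Total developed length = 78228 + 6000 = 84228 mm.
= 84.23 m.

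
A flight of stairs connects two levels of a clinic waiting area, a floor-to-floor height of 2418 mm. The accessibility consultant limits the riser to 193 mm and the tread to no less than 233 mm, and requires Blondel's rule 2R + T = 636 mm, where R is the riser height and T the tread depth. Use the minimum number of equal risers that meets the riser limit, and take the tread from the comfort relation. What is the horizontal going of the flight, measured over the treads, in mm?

3168 mm

2418 / 193 = 12.528 → round up to 13 risers.
R = 2418 ÷ 13 = 186 mm.
Tread T = 636 − 2 × 186 = 264 mm (≥ 233 mm).
13 risers give 12 treads; going = 12 × 264 = 3168 mm.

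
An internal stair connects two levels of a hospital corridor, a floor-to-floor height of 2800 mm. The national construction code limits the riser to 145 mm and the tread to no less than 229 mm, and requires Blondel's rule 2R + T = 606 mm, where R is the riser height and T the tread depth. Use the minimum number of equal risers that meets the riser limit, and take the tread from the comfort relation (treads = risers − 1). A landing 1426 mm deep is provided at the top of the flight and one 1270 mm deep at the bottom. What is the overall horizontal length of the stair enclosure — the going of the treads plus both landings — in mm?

2800 / 145 = 19.31, so 20 risers are needed.
Riser R = 2800 / 20 = 140 mm, within the 145 mm limit.
Tread T = 606 − 2 × 140 = 326 mm (≥ 229 mm).
Treads = 20 − 1 = 19; going = 19 × 326 = 6194 mm.
Add landings: 6194 + 1426 + 1270 = 8890 mm.

8890 mm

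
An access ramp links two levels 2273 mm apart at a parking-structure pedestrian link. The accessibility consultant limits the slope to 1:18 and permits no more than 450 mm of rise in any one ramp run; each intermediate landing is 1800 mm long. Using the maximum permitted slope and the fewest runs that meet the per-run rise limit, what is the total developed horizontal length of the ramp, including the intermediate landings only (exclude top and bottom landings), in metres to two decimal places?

49.91 m

2273 / 450 = 5.051 → round up to 6 ramp runs. That means 5 intermediate landings.
Horizontal run for 2273 mm of rise at 1:18 is 2273 × 18 = 40914 mm.
Intermediate landings: 5 × 1800 = 9000 mm.
Total developed length = 40914 + 9000 = 49914 mm.
= 49.91 m.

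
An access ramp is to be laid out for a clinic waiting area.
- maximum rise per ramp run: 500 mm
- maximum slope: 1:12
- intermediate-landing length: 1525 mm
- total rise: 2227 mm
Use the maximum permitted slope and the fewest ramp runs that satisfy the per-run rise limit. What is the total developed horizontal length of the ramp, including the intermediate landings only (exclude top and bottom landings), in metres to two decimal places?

32.82 m

⌈2227/500⌉ = 5 ramp runs. That means 4 intermediate landings.
Ramp run (horizontal) at 1:12: 2227 × 12 = 26724 mm.
Intermediate landings: 4 × 1525 = 6100 mm.
Total developed length = 26724 + 6100 = 32824 mm.
= 32.82 m.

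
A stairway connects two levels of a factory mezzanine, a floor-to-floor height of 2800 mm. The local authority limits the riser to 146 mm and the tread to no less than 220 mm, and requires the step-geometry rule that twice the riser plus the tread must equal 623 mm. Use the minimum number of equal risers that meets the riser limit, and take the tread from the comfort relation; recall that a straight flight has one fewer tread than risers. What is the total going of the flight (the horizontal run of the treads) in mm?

6517 mm

2800 / 146 = 19.178 → round up to 20 risers.
R = 2800 ÷ 20 = 140 mm.
T = 623 − 2·140 = 343 mm, which satisfies the 220 mm minimum.
20 risers give 19 treads; going = 19 × 343 = 6517 mm.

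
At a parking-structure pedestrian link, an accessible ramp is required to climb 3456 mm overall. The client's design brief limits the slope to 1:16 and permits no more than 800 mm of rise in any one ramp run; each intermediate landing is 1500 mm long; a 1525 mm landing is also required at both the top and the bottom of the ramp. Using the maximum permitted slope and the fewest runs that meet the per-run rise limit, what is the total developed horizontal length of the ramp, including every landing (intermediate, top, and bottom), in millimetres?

64346 mm

3456 / 800 = 4.320 → round up to 5 ramp runs. That means 4 intermediate landings.
Ramp run (horizontal) at 1:16: 3456 × 16 = 55296 mm.
Intermediate landings: 4 × 1500 = 6000 mm.
Top and bottom landings: 2 × 1525 = 3050 mm.
Total = 55296 + 6000 + 3050 = 64346 mm.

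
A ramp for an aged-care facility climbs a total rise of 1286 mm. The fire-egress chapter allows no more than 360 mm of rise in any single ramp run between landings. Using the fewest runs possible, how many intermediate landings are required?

3 intermediate landings

At most 360 each: 1286/360 = 3.57, giving 4 ramp runs.
4 runs are separated by 3 intermediate landings.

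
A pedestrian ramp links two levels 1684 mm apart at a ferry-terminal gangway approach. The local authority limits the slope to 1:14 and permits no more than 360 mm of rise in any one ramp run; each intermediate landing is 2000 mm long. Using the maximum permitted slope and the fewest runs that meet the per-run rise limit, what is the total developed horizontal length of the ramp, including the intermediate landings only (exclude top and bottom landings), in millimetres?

31576 mm

1684 / 360 = 4.68, so 5 ramp runs are needed. That means 4 intermediate landings.
Horizontal run for 1684 mm of rise at 1:14 is 1684 × 14 = 23576 mm.
Intermediate landings: 4 × 2000 = 8000 mm.
Developed length = 23576 + 8000 = 31576 mm.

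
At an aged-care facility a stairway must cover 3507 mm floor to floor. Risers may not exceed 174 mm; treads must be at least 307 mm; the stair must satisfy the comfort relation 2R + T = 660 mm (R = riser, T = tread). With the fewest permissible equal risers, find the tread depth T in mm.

⌈3507/174⌉ = 21 risers.
R = 3507 ÷ 21 = 167 mm.
T = 660 − 2·167 = 326 mm, which satisfies the 307 mm minimum.

326 mm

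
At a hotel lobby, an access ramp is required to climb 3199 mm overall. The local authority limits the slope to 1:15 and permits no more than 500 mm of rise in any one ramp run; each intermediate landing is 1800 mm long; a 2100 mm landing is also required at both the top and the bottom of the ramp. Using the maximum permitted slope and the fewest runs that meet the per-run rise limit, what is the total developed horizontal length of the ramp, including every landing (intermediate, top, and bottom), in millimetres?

62985 mm

At most 500 each: 3199/500 = 6.40, giving 7 ramp runs. That means 6 intermediate landings.
Ramp run (horizontal) at 1:15: 3199 × 15 = 47985 mm.
Intermediate landings: 6 × 1800 = 10800 mm.
Top and bottom landings: 2 × 2100 = 4200 mm.
Total = 47985 + 10800 + 4200 = 62985 mm.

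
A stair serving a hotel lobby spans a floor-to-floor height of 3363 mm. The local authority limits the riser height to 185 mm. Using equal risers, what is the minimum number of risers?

19 risers

3363 / 185 = 18.18, so 19 risers are needed.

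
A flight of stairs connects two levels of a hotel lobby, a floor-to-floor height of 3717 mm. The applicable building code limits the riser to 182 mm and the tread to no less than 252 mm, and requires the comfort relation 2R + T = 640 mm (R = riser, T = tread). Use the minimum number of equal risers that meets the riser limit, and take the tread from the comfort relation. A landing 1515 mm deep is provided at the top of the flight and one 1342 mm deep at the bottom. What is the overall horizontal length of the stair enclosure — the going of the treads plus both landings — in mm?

8577 mm

3717 / 182 = 20.423 → round up to 21 risers.
Each riser is 3717/21 = 177 mm (≤ 182 mm).
From 2R + T = 640: T = 640 − 354 = 286 mm.
21 risers give 20 treads; going = 20 × 286 = 5720 mm.
Add landings: 5720 + 1515 + 1342 = 8577 mm.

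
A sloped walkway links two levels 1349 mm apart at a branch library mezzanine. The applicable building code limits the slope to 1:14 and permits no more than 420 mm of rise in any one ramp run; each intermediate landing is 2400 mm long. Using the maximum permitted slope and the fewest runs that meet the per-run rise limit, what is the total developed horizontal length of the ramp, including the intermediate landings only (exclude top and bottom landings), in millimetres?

1349 / 420 = 3.212 → round up to 4 ramp runs. That means 3 intermediate landings.
Horizontal run for 1349 mm of rise at 1:14 is 1349 × 14 = 18886 mm.
3 intermediate landings contribute 3 × 2400 = 7200 mm.
Total developed length = 18886 + 7200 = 26086 mm.

26086 mm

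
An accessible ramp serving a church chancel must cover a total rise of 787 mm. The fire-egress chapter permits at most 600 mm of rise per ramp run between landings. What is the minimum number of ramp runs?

⌈787/600⌉ = 2 ramp runs.

2 runs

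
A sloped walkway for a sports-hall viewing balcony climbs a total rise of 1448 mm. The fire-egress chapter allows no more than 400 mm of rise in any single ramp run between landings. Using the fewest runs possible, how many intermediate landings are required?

1448 / 400 = 3.620 → round up to 4 ramp runs.
4 runs are separated by 3 intermediate landings.

3 intermediate landings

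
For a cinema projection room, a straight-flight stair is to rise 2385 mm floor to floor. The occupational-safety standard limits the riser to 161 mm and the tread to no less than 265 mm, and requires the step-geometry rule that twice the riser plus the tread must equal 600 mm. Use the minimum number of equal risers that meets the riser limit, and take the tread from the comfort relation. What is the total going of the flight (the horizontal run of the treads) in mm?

2385 / 161 = 14.81, so 15 risers are needed.
R = 2385 ÷ 15 = 159 mm.
T = 600 − 2·159 = 282 mm, which satisfies the 265 mm minimum.
Going = (15 − 1) × 282 = 3948 mm.

3948 mm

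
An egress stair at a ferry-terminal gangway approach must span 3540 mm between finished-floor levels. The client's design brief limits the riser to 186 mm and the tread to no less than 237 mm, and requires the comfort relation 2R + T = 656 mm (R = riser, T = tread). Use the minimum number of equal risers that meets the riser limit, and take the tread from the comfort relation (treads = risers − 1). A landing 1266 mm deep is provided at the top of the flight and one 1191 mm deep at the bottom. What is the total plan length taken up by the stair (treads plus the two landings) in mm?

3540 / 186 = 19.032 → round up to 20 risers.
Riser R = 3540 / 20 = 177 mm, within the 186 mm limit.
Tread T = 656 − 2 × 177 = 302 mm (≥ 237 mm).
Going = (20 − 1) × 302 = 5738 mm.
Add landings: 5738 + 1266 + 1191 = 8195 mm.

8195 mm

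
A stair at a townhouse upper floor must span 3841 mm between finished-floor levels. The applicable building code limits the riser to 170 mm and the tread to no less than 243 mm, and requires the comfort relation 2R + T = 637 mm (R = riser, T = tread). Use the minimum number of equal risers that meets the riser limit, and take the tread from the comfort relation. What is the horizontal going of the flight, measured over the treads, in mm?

6666 mm

At most 170 each: 3841/170 = 22.59, giving 23 risers.
Each riser is 3841/23 = 167 mm (≤ 170 mm).
Tread T = 637 − 2 × 167 = 303 mm (≥ 243 mm).
Treads = 23 − 1 = 22; going = 22 × 303 = 6666 mm.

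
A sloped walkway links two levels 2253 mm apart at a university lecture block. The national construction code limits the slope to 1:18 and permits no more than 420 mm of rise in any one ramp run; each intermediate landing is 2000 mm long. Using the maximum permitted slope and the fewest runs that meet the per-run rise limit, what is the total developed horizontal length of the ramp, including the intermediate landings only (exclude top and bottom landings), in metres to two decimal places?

50.55 m

2253 / 420 = 5.36, so 6 ramp runs are needed. That means 5 intermediate landings.
Ramp run (horizontal) at 1:18: 2253 × 18 = 40554 mm.
Intermediate landings: 5 × 2000 = 10000 mm.
Developed length = 40554 + 10000 = 50554 mm.
= 50.55 m.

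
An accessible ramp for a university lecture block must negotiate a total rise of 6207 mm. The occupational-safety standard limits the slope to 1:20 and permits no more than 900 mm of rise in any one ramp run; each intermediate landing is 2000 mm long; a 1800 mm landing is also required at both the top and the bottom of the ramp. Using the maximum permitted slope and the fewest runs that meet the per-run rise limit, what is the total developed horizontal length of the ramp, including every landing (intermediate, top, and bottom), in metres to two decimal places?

139.74 m

6207 / 900 = 6.897 → round up to 7 ramp runs. That means 6 intermediate landings.
Horizontal run for 6207 mm of rise at 1:20 is 6207 × 20 = 124140 mm.
6 intermediate landings contribute 6 × 2000 = 12000 mm.
Top and bottom landings: 2 × 1800 = 3600 mm.
Total = 124140 + 12000 + 3600 = 139740 mm.
= 139.74 m.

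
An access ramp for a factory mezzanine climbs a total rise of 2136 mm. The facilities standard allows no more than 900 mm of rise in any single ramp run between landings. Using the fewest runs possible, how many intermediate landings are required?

2136 / 900 = 2.37, so 3 ramp runs are needed.
3 runs are separated by 2 intermediate landings.

2 intermediate landings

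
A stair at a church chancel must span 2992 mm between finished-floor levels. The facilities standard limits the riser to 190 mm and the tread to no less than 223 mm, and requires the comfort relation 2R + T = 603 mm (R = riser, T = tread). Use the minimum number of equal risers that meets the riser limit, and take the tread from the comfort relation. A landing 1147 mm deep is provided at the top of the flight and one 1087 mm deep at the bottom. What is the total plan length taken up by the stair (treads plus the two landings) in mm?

5669 mm

2992 / 190 = 15.75, so 16 risers are needed.
Riser R = 2992 / 16 = 187 mm, within the 190 mm limit.
Tread T = 603 − 2 × 187 = 229 mm (≥ 223 mm).
Treads = 16 − 1 = 15; going = 15 × 229 = 3435 mm.
Enclosure = 3435 + 1147 + 1087 = 5669 mm.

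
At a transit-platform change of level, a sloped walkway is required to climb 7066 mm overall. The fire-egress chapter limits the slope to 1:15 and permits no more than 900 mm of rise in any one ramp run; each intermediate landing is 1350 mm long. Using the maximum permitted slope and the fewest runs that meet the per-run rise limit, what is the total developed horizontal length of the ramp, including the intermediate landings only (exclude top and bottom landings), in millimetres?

7066 / 900 = 7.85, so 8 ramp runs are needed. That means 7 intermediate landings.
Horizontal run for 7066 mm of rise at 1:15 is 7066 × 15 = 105990 mm.
Intermediate landings: 7 × 1350 = 9450 mm.
Total developed length = 105990 + 9450 = 115440 mm.

115440 mm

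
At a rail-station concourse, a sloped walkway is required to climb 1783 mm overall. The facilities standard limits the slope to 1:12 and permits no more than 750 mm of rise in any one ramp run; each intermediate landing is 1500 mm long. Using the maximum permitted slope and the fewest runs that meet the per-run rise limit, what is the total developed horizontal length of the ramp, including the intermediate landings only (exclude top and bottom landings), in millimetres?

24396 mm

1783 / 750 = 2.377 → round up to 3 ramp runs. That means 2 intermediate landings.
Horizontal run for 1783 mm of rise at 1:12 is 1783 × 12 = 21396 mm.
Intermediate landings: 2 × 1500 = 3000 mm.
Developed length = 21396 + 3000 = 24396 mm.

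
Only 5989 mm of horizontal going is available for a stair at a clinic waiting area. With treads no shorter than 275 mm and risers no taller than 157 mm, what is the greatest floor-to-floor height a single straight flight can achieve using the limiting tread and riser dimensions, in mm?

3454 mm

5989 / 275 = 21.78, so 21 treads fit.
Risers = treads + 1 = 22.
Maximum height = 22 × 157 = 3454 mm.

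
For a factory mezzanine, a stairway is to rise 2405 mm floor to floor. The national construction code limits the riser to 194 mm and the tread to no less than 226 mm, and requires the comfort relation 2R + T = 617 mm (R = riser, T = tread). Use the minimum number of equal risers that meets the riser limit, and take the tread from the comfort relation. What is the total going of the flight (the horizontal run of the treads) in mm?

2964 mm

2405 / 194 = 12.397 → round up to 13 risers.
R = 2405 ÷ 13 = 185 mm.
From 2R + T = 617: T = 617 − 370 = 247 mm.
Going = (13 − 1) × 247 = 2964 mm.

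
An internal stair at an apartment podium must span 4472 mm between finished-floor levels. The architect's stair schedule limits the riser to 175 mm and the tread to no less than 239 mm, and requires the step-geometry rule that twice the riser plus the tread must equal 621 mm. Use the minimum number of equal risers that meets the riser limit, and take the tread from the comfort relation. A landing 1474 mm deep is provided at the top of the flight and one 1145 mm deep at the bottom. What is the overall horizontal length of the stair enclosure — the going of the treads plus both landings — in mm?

⌈4472/175⌉ = 26 risers.
Riser R = 4472 / 26 = 172 mm, within the 175 mm limit.
T = 621 − 2·172 = 277 mm, which satisfies the 239 mm minimum.
Treads = 26 − 1 = 25; going = 25 × 277 = 6925 mm.
Add landings: 6925 + 1474 + 1145 = 9544 mm.

9544 mm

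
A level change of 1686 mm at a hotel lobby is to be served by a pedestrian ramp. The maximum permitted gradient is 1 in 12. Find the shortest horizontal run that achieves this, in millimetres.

Run = rise × 12 = 1686 × 12 = 20232 mm.

20232 mm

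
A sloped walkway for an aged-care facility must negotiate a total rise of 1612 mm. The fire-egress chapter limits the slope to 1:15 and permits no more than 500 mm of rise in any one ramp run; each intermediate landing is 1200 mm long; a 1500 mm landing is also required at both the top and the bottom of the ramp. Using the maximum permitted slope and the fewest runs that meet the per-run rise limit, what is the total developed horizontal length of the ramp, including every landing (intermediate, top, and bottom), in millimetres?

1612 / 500 = 3.224 → round up to 4 ramp runs. That means 3 intermediate landings.
Horizontal run for 1612 mm of rise at 1:15 is 1612 × 15 = 24180 mm.
Intermediate landings: 3 × 1200 = 3600 mm.
Top and bottom landings: 2 × 1500 = 3000 mm.
Total = 24180 + 3600 + 3000 = 30780 mm.

30780 mm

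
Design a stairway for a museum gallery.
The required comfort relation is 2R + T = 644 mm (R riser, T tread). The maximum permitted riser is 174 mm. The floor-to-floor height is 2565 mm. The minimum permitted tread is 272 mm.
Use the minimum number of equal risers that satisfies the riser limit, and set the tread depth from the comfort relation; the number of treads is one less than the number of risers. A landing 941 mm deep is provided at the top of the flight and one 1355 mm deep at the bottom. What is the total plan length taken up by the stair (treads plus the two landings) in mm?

6524 mm

At most 174 each: 2565/174 = 14.74, giving 15 risers.
R = 2565 ÷ 15 = 171 mm.
T = 644 − 2·171 = 302 mm, which satisfies the 272 mm minimum.
Treads = 15 − 1 = 14; going = 14 × 302 = 4228 mm.
Enclosure = 4228 + 941 + 1355 = 6524 mm.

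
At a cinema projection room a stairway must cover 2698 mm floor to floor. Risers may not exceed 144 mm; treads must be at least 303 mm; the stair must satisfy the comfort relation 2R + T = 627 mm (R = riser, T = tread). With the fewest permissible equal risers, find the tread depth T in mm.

At most 144 each: 2698/144 = 18.74, giving 19 risers.
R = 2698 ÷ 19 = 142 mm.
From 2R + T = 627: T = 627 − 284 = 343 mm.

343 mm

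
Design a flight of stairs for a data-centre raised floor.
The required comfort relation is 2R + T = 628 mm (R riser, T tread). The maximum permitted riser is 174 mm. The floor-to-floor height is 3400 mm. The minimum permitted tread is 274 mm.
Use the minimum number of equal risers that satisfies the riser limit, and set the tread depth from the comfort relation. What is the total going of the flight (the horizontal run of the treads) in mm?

3400 / 174 = 19.54, so 20 risers are needed.
Each riser is 3400/20 = 170 mm (≤ 174 mm).
Tread T = 628 − 2 × 170 = 288 mm (≥ 274 mm).
20 risers give 19 treads; going = 19 × 288 = 5472 mm.

5472 mm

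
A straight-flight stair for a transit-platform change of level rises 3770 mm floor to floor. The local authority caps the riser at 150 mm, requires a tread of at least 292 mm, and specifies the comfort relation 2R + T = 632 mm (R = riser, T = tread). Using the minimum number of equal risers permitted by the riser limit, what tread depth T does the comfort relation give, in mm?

At most 150 each: 3770/150 = 25.13, giving 26 risers.
Each riser is 3770/26 = 145 mm (≤ 150 mm).
T = 632 − 2·145 = 342 mm, which satisfies the 292 mm minimum.

342 mm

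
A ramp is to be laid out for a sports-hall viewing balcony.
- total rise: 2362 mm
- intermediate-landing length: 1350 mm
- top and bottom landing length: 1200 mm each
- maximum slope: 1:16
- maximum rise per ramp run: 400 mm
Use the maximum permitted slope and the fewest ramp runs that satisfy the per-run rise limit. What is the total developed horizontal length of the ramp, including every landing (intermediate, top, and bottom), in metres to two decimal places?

2362 / 400 = 5.91, so 6 ramp runs are needed. That means 5 intermediate landings.
Ramp run (horizontal) at 1:16: 2362 × 16 = 37792 mm.
Intermediate landings: 5 × 1350 = 6750 mm.
Top and bottom landings: 2 × 1200 = 2400 mm.
Total = 37792 + 6750 + 2400 = 46942 mm.
= 46.94 m.

46.94 m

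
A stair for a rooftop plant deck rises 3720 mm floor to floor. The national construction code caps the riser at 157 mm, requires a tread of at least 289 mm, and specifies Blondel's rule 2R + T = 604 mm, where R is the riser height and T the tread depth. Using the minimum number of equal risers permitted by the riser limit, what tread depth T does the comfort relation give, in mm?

294 mm

⌈3720/157⌉ = 24 risers.
Riser R = 3720 / 24 = 155 mm, within the 157 mm limit.
T = 604 − 2·155 = 294 mm, which satisfies the 289 mm minimum.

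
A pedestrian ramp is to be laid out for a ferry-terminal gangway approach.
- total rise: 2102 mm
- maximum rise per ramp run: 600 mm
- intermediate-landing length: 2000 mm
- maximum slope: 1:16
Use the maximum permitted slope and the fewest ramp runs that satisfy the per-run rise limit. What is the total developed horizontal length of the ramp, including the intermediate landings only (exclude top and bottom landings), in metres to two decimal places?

⌈2102/600⌉ = 4 ramp runs. That means 3 intermediate landings.
Ramp run (horizontal) at 1:16: 2102 × 16 = 33632 mm.
3 intermediate landings contribute 3 × 2000 = 6000 mm.
Developed length = 33632 + 6000 = 39632 mm.
= 39.63 m.

39.63 m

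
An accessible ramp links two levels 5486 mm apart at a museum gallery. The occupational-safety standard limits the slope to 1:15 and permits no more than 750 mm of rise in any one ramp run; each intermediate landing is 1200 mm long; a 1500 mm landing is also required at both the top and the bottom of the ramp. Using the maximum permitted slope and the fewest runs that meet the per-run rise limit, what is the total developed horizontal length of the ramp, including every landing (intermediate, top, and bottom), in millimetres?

⌈5486/750⌉ = 8 ramp runs. That means 7 intermediate landings.
Horizontal run for 5486 mm of rise at 1:15 is 5486 × 15 = 82290 mm.
Intermediate landings: 7 × 1200 = 8400 mm.
Top and bottom landings: 2 × 1500 = 3000 mm.
Total = 82290 + 8400 + 3000 = 93690 mm.

93690 mm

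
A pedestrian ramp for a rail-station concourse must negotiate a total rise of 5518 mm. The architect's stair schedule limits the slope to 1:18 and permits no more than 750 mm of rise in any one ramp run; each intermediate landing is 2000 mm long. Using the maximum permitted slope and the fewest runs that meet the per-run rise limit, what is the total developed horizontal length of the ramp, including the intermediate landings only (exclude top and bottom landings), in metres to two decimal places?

At most 750 each: 5518/750 = 7.36, giving 8 ramp runs. That means 7 intermediate landings.
Horizontal run for 5518 mm of rise at 1:18 is 5518 × 18 = 99324 mm.
Intermediate landings: 7 × 2000 = 14000 mm.
Total developed length = 99324 + 14000 = 113324 mm.
= 113.32 m.

113.32 m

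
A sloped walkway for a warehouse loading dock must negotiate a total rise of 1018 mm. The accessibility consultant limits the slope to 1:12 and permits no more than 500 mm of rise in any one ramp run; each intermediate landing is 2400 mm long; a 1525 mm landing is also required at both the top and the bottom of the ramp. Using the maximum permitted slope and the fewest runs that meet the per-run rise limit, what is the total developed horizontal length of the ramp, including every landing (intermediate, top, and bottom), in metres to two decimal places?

20.07 m

At most 500 each: 1018/500 = 2.04, giving 3 ramp runs. That means 2 intermediate landings.
Ramp run (horizontal) at 1:12: 1018 × 12 = 12216 mm.
Intermediate landings: 2 × 2400 = 4800 mm.
Top and bottom landings: 2 × 1525 = 3050 mm.
Total = 12216 + 4800 + 3050 = 20066 mm.
= 20.07 m.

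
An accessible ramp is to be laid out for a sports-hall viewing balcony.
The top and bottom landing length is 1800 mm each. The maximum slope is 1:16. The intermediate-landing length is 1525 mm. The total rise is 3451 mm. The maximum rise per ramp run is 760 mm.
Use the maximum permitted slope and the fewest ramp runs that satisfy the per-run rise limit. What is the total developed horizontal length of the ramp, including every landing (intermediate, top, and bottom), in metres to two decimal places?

⌈3451/760⌉ = 5 ramp runs. That means 4 intermediate landings.
Ramp run (horizontal) at 1:16: 3451 × 16 = 55216 mm.
Intermediate landings: 4 × 1525 = 6100 mm.
Top and bottom landings: 2 × 1800 = 3600 mm.
Total = 55216 + 6100 + 3600 = 64916 mm.
= 64.92 m.

64.92 m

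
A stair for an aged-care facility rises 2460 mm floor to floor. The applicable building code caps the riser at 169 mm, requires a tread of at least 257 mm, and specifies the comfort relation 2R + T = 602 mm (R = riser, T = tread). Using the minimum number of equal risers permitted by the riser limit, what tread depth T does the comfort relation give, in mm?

274 mm

At most 169 each: 2460/169 = 14.56, giving 15 risers.
Riser R = 2460 / 15 = 164 mm, within the 169 mm limit.
Tread T = 602 − 2 × 164 = 274 mm (≥ 257 mm).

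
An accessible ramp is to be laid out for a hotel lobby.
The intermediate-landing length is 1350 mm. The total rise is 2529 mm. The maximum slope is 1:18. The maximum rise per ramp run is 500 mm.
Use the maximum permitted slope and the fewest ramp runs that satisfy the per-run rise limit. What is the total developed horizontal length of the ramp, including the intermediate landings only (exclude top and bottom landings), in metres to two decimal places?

At most 500 each: 2529/500 = 5.06, giving 6 ramp runs. That means 5 intermediate landings.
Horizontal run for 2529 mm of rise at 1:18 is 2529 × 18 = 45522 mm.
Intermediate landings: 5 × 1350 = 6750 mm.
Developed length = 45522 + 6750 = 52272 mm.
= 52.27 m.

52.27 m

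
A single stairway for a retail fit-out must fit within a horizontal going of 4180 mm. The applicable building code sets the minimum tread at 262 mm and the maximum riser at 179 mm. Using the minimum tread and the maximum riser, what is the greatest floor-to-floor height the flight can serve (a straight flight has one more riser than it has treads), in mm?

4180 / 262 = 15.95, so 15 treads fit.
Risers = treads + 1 = 16.
Maximum height = 16 × 179 = 2864 mm.

2864 mm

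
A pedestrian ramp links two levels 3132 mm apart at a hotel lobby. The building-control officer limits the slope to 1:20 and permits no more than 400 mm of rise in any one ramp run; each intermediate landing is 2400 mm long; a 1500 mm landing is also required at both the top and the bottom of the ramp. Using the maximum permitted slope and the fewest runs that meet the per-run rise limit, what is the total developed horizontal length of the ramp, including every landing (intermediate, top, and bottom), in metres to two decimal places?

82.44 m

3132 / 400 = 7.830 → round up to 8 ramp runs. That means 7 intermediate landings.
Ramp run (horizontal) at 1:20: 3132 × 20 = 62640 mm.
7 intermediate landings contribute 7 × 2400 = 16800 mm.
Top and bottom landings: 2 × 1500 = 3000 mm.
Total = 62640 + 16800 + 3000 = 82440 mm.
= 82.44 m.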